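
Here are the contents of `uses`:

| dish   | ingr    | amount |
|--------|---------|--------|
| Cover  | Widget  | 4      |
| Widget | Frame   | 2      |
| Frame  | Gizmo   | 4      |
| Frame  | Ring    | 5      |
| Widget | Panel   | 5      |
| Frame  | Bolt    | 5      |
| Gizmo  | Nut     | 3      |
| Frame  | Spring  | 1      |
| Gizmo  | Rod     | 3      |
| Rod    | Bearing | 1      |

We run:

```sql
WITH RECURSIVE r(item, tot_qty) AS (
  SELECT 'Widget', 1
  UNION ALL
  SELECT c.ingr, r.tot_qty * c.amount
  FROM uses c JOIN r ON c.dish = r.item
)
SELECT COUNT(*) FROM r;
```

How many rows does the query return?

Base: (Widget, tot_qty=1).
Iteration 1: components of {Widget} -> Frame = 1*2 = 2, Panel = 1*5 = 5.
Iteration 2: components of {Frame,Panel} -> Bolt = 2*5 = 10, Gizmo = 2*4 = 8, Ring = 2*5 = 10, Spring = 2*1 = 2.
Iteration 3: components of {Bolt,Gizmo,Ring,Spring} -> Nut = 8*3 = 24, Rod = 8*3 = 24.
Iteration 4: components of {Nut,Rod} -> Bearing = 24*1 = 24.
Iteration 5: no further components; recursion stops.
Total rows emitted: 10.

10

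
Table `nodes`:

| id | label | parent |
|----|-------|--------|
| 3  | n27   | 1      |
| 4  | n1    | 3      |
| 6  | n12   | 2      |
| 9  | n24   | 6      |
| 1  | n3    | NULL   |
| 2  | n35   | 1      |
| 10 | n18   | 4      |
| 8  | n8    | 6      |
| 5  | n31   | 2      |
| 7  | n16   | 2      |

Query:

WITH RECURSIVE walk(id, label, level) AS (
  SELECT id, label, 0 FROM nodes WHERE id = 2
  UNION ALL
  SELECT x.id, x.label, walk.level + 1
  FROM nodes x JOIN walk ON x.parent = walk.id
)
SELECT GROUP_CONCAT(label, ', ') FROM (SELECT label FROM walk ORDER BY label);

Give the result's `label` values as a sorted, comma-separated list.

Base: id=2 (n35) at level 0.
Iteration 1: rows with parent in {2} -> n31 (id 5, level 1), n12 (id 6, level 1), n16 (id 7, level 1).
Iteration 2: rows with parent in {5,6,7} -> n8 (id 8, level 2), n24 (id 9, level 2).
Iteration 3: no rows with parent in {8,9}; recursion stops.

n12, n16, n24, n31, n35, n8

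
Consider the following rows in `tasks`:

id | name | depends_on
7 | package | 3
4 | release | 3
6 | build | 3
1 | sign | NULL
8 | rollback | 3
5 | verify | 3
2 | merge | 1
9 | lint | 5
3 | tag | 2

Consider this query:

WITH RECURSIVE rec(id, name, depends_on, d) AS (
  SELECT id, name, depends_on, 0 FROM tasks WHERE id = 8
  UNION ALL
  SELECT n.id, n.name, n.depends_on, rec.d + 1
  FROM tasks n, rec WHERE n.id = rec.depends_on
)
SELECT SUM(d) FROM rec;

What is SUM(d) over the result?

Base: id=8 (rollback), depends_on=3, d 0.
Iteration 1: join on id=3 -> tag (id 3, depends_on=2, d 1).
Iteration 2: join on id=2 -> merge (id 2, depends_on=1, d 2).
Iteration 3: join on id=1 -> sign (id 1, depends_on=NULL, d 3).
Iteration 4: depends_on is NULL; no match; recursion stops.
SUM(d) = 0 + 1 + 2 + 3 = 6.

6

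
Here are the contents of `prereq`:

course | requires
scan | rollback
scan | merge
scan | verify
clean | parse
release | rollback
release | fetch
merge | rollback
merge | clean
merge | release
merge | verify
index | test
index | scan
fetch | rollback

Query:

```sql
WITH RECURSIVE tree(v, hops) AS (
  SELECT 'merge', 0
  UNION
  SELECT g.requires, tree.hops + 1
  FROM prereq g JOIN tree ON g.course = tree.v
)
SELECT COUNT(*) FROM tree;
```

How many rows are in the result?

9

Base: (merge, hops=0).
Iteration 1: edges from {merge} -> (clean, hops=1), (release, hops=1), (rollback, hops=1), (verify, hops=1).
Iteration 2: edges from {clean,release,rollback,verify} -> (fetch, hops=2), (parse, hops=2), (rollback, hops=2).
Iteration 3: edges from {fetch,parse,rollback} -> (rollback, hops=3).
Iteration 4: no outgoing edges from {rollback}; recursion stops.
Total rows emitted: 9.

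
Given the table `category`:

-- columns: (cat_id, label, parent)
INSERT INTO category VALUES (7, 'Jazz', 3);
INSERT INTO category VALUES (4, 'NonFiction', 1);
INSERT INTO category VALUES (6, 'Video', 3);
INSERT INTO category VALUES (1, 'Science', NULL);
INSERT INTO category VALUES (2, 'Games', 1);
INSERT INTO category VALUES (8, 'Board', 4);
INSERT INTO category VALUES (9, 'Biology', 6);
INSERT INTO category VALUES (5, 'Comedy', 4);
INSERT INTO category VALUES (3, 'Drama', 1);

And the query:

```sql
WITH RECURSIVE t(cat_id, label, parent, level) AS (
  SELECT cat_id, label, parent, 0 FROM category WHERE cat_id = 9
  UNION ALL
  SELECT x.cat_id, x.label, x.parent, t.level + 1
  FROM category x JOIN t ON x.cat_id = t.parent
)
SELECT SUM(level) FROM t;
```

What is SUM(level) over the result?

6

Base: cat_id=9 (Biology), parent=6, level 0.
Iteration 1: join on cat_id=6 -> Video (id 6, parent=3, level 1).
Iteration 2: join on cat_id=3 -> Drama (id 3, parent=1, level 2).
Iteration 3: join on cat_id=1 -> Science (id 1, parent=NULL, level 3).
Iteration 4: parent is NULL; no match; recursion stops.
SUM(level) = 0 + 1 + 2 + 3 = 6.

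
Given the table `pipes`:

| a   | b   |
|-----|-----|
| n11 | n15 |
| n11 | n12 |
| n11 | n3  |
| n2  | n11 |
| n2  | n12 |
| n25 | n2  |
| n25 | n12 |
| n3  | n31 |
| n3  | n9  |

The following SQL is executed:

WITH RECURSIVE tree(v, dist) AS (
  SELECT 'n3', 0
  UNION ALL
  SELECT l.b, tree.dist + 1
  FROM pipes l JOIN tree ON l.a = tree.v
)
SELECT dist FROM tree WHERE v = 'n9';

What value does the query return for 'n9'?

1

Base: (n3, dist=0).
Iteration 1: edges from {n3} -> (n31, dist=1), (n9, dist=1).
Iteration 2: no outgoing edges from {n31,n9}; recursion stops.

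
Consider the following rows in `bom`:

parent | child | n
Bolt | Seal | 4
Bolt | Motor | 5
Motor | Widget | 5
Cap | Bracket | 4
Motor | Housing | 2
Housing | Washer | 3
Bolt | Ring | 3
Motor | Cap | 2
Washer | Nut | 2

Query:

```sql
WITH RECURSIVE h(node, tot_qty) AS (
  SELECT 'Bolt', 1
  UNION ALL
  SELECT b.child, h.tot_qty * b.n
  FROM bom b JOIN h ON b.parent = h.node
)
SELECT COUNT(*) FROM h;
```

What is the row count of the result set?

10

Base: (Bolt, tot_qty=1).
Iteration 1: components of {Bolt} -> Motor = 1*5 = 5, Ring = 1*3 = 3, Seal = 1*4 = 4.
Iteration 2: components of {Motor,Ring,Seal} -> Cap = 5*2 = 10, Housing = 5*2 = 10, Widget = 5*5 = 25.
Iteration 3: components of {Cap,Housing,Widget} -> Bracket = 10*4 = 40, Washer = 10*3 = 30.
Iteration 4: components of {Bracket,Washer} -> Nut = 30*2 = 60.
Iteration 5: no further components; recursion stops.
Total rows emitted: 10.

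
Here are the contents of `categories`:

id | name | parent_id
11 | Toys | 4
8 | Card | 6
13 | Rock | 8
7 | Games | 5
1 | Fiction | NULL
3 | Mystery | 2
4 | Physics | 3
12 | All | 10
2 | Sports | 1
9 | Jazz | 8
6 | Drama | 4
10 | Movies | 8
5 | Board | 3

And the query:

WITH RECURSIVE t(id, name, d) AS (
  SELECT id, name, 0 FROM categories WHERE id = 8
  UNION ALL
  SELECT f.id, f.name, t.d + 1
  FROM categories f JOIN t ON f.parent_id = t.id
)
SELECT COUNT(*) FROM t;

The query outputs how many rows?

Base: id=8 (Card) at d 0.
Iteration 1: rows with parent_id in {8} -> Jazz (id 9, d 1), Movies (id 10, d 1), Rock (id 13, d 1).
Iteration 2: rows with parent_id in {9,10,13} -> All (id 12, d 2).
Iteration 3: no rows with parent_id in {12}; recursion stops.
Total rows emitted: 5.

5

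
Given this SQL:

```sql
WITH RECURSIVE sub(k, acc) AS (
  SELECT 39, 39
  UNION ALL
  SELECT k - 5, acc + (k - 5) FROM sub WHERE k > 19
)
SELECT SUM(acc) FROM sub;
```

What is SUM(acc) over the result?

Base: k=39, acc=39.
Iteration 1: 39 > 19 holds -> k = 39 - 5 = 34, acc = 39 + 34 = 73.
Iteration 2: 34 > 19 holds -> k = 34 - 5 = 29, acc = 73 + 29 = 102.
Iteration 3: 29 > 19 holds -> k = 29 - 5 = 24, acc = 102 + 24 = 126.
Iteration 4: 24 > 19 holds -> k = 24 - 5 = 19, acc = 126 + 19 = 145.
Iteration 5: 19 > 19 fails; recursion stops.
SUM(acc) = 39 + 73 + 102 + 126 + 145 = 485.

485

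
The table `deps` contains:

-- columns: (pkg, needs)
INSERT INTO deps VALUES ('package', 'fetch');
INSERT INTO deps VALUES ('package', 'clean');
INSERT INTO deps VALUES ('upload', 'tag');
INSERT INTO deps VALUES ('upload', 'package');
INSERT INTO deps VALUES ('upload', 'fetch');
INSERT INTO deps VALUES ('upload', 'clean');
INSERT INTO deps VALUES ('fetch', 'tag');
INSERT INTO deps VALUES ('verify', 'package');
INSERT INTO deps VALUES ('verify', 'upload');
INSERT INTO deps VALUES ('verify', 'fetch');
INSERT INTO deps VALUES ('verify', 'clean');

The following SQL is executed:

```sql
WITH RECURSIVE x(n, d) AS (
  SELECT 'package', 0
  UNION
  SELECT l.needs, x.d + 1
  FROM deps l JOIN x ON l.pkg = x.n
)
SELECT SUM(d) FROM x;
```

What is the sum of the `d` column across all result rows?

4

Base: (package, d=0).
Iteration 1: edges from {package} -> (clean, d=1), (fetch, d=1).
Iteration 2: edges from {clean,fetch} -> (tag, d=2).
Iteration 3: no outgoing edges from {tag}; recursion stops.
SUM(d) = 0 + 1 + 1 + 2 = 4.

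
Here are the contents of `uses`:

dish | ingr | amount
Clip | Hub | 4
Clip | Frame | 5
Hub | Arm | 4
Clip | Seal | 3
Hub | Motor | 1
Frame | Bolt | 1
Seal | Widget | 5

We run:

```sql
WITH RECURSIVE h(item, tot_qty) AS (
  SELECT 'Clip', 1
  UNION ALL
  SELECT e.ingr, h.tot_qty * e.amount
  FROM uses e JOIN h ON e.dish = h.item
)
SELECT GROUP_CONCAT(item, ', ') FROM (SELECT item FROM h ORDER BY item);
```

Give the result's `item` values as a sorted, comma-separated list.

Base: (Clip, tot_qty=1).
Iteration 1: components of {Clip} -> Frame = 1*5 = 5, Hub = 1*4 = 4, Seal = 1*3 = 3.
Iteration 2: components of {Frame,Hub,Seal} -> Arm = 4*4 = 16, Bolt = 5*1 = 5, Motor = 4*1 = 4, Widget = 3*5 = 15.
Iteration 3: no further components; recursion stops.

Arm, Bolt, Clip, Frame, Hub, Motor, Seal, Widget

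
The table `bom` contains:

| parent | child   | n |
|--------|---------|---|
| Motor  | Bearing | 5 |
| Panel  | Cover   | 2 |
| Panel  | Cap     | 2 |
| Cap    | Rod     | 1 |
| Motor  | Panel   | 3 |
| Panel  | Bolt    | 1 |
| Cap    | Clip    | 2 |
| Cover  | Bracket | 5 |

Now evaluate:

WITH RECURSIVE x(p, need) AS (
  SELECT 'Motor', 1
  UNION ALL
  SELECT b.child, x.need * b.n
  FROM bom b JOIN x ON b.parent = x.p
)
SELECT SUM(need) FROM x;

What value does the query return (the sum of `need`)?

72

Base: (Motor, need=1).
Iteration 1: components of {Motor} -> Bearing = 1*5 = 5, Panel = 1*3 = 3.
Iteration 2: components of {Bearing,Panel} -> Bolt = 3*1 = 3, Cap = 3*2 = 6, Cover = 3*2 = 6.
Iteration 3: components of {Bolt,Cap,Cover} -> Bracket = 6*5 = 30, Clip = 6*2 = 12, Rod = 6*1 = 6.
Iteration 4: no further components; recursion stops.
SUM(need) = 1 + 3 + 5 + 6 + 6 + 3 + 30 + 6 + 12 = 72.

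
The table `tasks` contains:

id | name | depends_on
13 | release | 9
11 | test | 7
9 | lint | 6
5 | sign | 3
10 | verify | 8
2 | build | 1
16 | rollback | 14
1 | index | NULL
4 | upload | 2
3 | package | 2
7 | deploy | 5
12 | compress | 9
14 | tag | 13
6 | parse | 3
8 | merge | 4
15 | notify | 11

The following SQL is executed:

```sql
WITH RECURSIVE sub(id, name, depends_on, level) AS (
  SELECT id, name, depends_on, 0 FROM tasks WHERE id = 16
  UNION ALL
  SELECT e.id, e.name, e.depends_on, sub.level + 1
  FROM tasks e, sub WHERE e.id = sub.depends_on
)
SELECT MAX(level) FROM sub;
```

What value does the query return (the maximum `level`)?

7

Base: id=16 (rollback), depends_on=14, level 0.
Iteration 1: join on id=14 -> tag (id 14, depends_on=13, level 1).
Iteration 2: join on id=13 -> release (id 13, depends_on=9, level 2).
Iteration 3: join on id=9 -> lint (id 9, depends_on=6, level 3).
Iteration 4: join on id=6 -> parse (id 6, depends_on=3, level 4).
Iteration 5: join on id=3 -> package (id 3, depends_on=2, level 5).
Iteration 6: join on id=2 -> build (id 2, depends_on=1, level 6).
Iteration 7: join on id=1 -> index (id 1, depends_on=NULL, level 7).
Iteration 8: depends_on is NULL; no match; recursion stops.
level values: 0, 1, 2, 3, 4, 5, 6, 7; the maximum is 7.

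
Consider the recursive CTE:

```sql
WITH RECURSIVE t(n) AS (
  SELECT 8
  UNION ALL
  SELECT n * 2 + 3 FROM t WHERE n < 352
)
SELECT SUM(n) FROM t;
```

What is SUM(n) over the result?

Base: n=8.
Iteration 1: 8 < 352 holds -> n = 8 * 2 + 3 = 19.
Iteration 2: 19 < 352 holds -> n = 19 * 2 + 3 = 41.
Iteration 3: 41 < 352 holds -> n = 41 * 2 + 3 = 85.
Iteration 4: 85 < 352 holds -> n = 85 * 2 + 3 = 173.
Iteration 5: 173 < 352 holds -> n = 173 * 2 + 3 = 349.
Iteration 6: 349 < 352 holds -> n = 349 * 2 + 3 = 701.
Iteration 7: 701 < 352 fails; recursion stops.
SUM(n) = 8 + 19 + 41 + 85 + 173 + 349 + 701 = 1376.

1376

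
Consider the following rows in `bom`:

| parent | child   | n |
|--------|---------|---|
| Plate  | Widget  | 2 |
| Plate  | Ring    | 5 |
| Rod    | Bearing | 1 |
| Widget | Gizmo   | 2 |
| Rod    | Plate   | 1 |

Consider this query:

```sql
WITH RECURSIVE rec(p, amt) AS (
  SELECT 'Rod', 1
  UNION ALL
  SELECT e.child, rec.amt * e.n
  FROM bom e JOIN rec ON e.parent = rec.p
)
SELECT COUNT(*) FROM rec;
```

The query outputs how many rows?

6

Base: (Rod, amt=1).
Iteration 1: components of {Rod} -> Bearing = 1*1 = 1, Plate = 1*1 = 1.
Iteration 2: components of {Bearing,Plate} -> Ring = 1*5 = 5, Widget = 1*2 = 2.
Iteration 3: components of {Ring,Widget} -> Gizmo = 2*2 = 4.
Iteration 4: no further components; recursion stops.
Total rows emitted: 6.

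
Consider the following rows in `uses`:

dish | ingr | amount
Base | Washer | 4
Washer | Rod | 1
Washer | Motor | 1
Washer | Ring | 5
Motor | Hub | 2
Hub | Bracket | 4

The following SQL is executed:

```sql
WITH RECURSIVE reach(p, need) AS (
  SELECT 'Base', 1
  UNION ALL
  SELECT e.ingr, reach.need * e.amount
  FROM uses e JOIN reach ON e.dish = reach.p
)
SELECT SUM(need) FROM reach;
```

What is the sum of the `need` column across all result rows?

73

Base: (Base, need=1).
Iteration 1: components of {Base} -> Washer = 1*4 = 4.
Iteration 2: components of {Washer} -> Motor = 4*1 = 4, Ring = 4*5 = 20, Rod = 4*1 = 4.
Iteration 3: components of {Motor,Ring,Rod} -> Hub = 4*2 = 8.
Iteration 4: components of {Hub} -> Bracket = 8*4 = 32.
Iteration 5: no further components; recursion stops.
SUM(need) = 1 + 4 + 4 + 4 + 20 + 8 + 32 = 73.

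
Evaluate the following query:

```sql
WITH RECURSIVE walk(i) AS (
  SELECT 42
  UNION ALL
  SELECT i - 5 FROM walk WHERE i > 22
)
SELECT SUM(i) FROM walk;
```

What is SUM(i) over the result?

160

Base: i=42.
Iteration 1: 42 > 22 holds -> i = 42 - 5 = 37.
Iteration 2: 37 > 22 holds -> i = 37 - 5 = 32.
Iteration 3: 32 > 22 holds -> i = 32 - 5 = 27.
Iteration 4: 27 > 22 holds -> i = 27 - 5 = 22.
Iteration 5: 22 > 22 fails; recursion stops.
SUM(i) = 42 + 37 + 32 + 27 + 22 = 160.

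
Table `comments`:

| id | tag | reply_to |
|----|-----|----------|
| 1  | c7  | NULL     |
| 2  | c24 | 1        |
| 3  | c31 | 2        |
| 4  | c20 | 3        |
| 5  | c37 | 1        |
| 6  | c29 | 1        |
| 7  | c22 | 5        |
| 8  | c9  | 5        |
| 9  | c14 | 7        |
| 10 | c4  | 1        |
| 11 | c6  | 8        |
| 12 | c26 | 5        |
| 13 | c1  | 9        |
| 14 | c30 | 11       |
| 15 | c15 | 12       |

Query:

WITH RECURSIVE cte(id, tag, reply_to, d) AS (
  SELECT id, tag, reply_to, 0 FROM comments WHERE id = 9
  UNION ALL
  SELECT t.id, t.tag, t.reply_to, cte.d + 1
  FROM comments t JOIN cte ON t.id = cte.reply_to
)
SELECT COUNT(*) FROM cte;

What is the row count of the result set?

Base: id=9 (c14), reply_to=7, d 0.
Iteration 1: join on id=7 -> c22 (id 7, reply_to=5, d 1).
Iteration 2: join on id=5 -> c37 (id 5, reply_to=1, d 2).
Iteration 3: join on id=1 -> c7 (id 1, reply_to=NULL, d 3).
Iteration 4: reply_to is NULL; no match; recursion stops.
Total rows emitted: 4.

4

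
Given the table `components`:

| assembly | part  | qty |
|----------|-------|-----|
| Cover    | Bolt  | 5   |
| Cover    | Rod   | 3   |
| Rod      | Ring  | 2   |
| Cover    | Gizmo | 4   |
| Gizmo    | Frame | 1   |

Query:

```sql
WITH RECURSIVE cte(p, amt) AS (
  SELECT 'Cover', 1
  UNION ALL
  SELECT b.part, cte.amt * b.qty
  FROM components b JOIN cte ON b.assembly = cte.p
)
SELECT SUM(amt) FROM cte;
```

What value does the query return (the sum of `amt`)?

Base: (Cover, amt=1).
Iteration 1: components of {Cover} -> Bolt = 1*5 = 5, Gizmo = 1*4 = 4, Rod = 1*3 = 3.
Iteration 2: components of {Bolt,Gizmo,Rod} -> Frame = 4*1 = 4, Ring = 3*2 = 6.
Iteration 3: no further components; recursion stops.
SUM(amt) = 1 + 5 + 3 + 4 + 6 + 4 = 23.

23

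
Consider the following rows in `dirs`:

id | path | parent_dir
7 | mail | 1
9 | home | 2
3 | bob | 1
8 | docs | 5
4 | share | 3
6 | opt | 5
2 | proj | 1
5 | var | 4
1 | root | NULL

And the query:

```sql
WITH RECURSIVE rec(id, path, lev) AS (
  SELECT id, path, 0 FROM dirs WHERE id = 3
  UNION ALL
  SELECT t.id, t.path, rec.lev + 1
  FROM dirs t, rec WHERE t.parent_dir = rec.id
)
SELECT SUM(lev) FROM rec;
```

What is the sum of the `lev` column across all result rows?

9

Base: id=3 (bob) at lev 0.
Iteration 1: rows with parent_dir in {3} -> share (id 4, lev 1).
Iteration 2: rows with parent_dir in {4} -> var (id 5, lev 2).
Iteration 3: rows with parent_dir in {5} -> opt (id 6, lev 3), docs (id 8, lev 3).
Iteration 4: no rows with parent_dir in {6,8}; recursion stops.
SUM(lev) = 0 + 1 + 2 + 3 + 3 = 9.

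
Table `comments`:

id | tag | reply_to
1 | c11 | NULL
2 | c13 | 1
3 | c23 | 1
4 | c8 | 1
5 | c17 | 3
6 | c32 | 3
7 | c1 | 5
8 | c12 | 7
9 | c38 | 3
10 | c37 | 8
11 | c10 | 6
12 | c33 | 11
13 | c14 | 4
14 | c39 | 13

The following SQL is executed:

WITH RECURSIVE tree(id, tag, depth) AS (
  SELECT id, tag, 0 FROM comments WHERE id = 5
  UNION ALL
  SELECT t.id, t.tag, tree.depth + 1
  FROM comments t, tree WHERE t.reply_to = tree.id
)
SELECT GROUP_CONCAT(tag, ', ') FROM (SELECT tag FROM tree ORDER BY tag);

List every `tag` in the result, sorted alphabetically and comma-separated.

Base: id=5 (c17) at depth 0.
Iteration 1: rows with reply_to in {5} -> c1 (id 7, depth 1).
Iteration 2: rows with reply_to in {7} -> c12 (id 8, depth 2).
Iteration 3: rows with reply_to in {8} -> c37 (id 10, depth 3).
Iteration 4: no rows with reply_to in {10}; recursion stops.

c1, c12, c17, c37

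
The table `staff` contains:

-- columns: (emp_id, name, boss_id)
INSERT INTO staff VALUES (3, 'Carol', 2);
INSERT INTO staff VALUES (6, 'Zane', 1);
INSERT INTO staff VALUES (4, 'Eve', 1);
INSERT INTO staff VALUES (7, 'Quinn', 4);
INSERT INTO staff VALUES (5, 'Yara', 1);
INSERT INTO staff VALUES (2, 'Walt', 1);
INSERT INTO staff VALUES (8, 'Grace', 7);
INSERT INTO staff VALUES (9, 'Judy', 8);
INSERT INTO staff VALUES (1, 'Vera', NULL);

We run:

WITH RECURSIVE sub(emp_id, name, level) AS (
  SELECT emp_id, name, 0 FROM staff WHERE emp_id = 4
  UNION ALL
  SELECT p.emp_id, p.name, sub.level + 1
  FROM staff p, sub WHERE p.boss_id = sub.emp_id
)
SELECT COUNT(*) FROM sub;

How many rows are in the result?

4

Base: emp_id=4 (Eve) at level 0.
Iteration 1: rows with boss_id in {4} -> Quinn (id 7, level 1).
Iteration 2: rows with boss_id in {7} -> Grace (id 8, level 2).
Iteration 3: rows with boss_id in {8} -> Judy (id 9, level 3).
Iteration 4: no rows with boss_id in {9}; recursion stops.
Total rows emitted: 4.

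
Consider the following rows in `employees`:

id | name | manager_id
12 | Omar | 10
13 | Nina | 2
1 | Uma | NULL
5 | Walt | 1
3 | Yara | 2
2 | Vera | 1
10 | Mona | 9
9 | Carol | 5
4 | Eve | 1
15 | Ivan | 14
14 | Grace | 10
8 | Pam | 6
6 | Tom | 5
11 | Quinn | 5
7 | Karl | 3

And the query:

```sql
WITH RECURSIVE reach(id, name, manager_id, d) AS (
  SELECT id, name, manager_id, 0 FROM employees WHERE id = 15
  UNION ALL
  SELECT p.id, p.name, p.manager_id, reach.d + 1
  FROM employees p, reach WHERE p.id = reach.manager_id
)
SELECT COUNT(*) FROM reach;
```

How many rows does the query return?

6

Base: id=15 (Ivan), manager_id=14, d 0.
Iteration 1: join on id=14 -> Grace (id 14, manager_id=10, d 1).
Iteration 2: join on id=10 -> Mona (id 10, manager_id=9, d 2).
Iteration 3: join on id=9 -> Carol (id 9, manager_id=5, d 3).
Iteration 4: join on id=5 -> Walt (id 5, manager_id=1, d 4).
Iteration 5: join on id=1 -> Uma (id 1, manager_id=NULL, d 5).
Iteration 6: manager_id is NULL; no match; recursion stops.
Total rows emitted: 6.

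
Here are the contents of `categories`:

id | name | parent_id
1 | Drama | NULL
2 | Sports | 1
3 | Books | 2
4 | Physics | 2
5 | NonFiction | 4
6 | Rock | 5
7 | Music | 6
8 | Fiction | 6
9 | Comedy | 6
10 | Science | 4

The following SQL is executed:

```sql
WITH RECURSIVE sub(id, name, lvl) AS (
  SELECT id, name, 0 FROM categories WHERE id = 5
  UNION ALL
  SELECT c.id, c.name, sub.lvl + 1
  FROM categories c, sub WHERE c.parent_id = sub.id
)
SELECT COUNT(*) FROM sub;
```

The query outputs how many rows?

Base: id=5 (NonFiction) at lvl 0.
Iteration 1: rows with parent_id in {5} -> Rock (id 6, lvl 1).
Iteration 2: rows with parent_id in {6} -> Music (id 7, lvl 2), Fiction (id 8, lvl 2), Comedy (id 9, lvl 2).
Iteration 3: no rows with parent_id in {7,8,9}; recursion stops.
Total rows emitted: 5.

5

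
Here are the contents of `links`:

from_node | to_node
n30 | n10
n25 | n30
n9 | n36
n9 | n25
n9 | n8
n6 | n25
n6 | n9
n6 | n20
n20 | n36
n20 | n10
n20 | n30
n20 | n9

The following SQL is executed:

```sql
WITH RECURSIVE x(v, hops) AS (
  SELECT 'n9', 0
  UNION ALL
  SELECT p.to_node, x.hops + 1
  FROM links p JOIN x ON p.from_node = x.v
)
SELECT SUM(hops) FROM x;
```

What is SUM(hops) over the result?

Base: (n9, hops=0).
Iteration 1: edges from {n9} -> (n25, hops=1), (n36, hops=1), (n8, hops=1).
Iteration 2: edges from {n25,n36,n8} -> (n30, hops=2).
Iteration 3: edges from {n30} -> (n10, hops=3).
Iteration 4: no outgoing edges from {n10}; recursion stops.
SUM(hops) = 0 + 1 + 1 + 1 + 2 + 3 = 8.

8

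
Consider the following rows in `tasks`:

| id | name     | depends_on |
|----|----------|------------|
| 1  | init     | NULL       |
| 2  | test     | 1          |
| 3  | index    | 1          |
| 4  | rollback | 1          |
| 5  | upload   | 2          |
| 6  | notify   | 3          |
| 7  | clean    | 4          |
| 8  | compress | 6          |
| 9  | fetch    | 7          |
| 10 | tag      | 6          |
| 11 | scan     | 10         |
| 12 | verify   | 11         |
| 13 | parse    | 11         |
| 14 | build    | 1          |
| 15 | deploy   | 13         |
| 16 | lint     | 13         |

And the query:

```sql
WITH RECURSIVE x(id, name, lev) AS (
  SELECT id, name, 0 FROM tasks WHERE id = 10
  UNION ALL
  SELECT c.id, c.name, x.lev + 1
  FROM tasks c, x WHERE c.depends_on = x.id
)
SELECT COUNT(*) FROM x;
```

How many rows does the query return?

6

Base: id=10 (tag) at lev 0.
Iteration 1: rows with depends_on in {10} -> scan (id 11, lev 1).
Iteration 2: rows with depends_on in {11} -> verify (id 12, lev 2), parse (id 13, lev 2).
Iteration 3: rows with depends_on in {12,13} -> deploy (id 15, lev 3), lint (id 16, lev 3).
Iteration 4: no rows with depends_on in {15,16}; recursion stops.
Total rows emitted: 6.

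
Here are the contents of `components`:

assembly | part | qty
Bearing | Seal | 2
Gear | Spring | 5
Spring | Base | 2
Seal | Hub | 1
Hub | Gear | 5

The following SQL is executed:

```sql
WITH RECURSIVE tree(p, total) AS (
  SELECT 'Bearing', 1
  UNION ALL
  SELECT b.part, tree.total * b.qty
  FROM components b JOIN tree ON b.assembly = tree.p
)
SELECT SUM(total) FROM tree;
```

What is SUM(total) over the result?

165

Base: (Bearing, total=1).
Iteration 1: components of {Bearing} -> Seal = 1*2 = 2.
Iteration 2: components of {Seal} -> Hub = 2*1 = 2.
Iteration 3: components of {Hub} -> Gear = 2*5 = 10.
Iteration 4: components of {Gear} -> Spring = 10*5 = 50.
Iteration 5: components of {Spring} -> Base = 50*2 = 100.
Iteration 6: no further components; recursion stops.
SUM(total) = 1 + 2 + 2 + 10 + 50 + 100 = 165.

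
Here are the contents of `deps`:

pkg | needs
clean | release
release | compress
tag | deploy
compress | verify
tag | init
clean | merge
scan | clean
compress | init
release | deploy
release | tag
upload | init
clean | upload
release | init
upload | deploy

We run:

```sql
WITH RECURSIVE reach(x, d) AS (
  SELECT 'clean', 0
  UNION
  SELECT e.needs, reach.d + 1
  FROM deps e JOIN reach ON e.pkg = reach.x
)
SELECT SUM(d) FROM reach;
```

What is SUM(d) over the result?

Base: (clean, d=0).
Iteration 1: edges from {clean} -> (merge, d=1), (release, d=1), (upload, d=1).
Iteration 2: edges from {merge,release,upload} -> (compress, d=2), (deploy, d=2), (init, d=2), (tag, d=2). [UNION drops 2 duplicate row(s)]
Iteration 3: edges from {compress,deploy,init,tag} -> (deploy, d=3), (init, d=3), (verify, d=3). [UNION drops 1 duplicate row(s)]
Iteration 4: no outgoing edges from {deploy,init,verify}; recursion stops.
SUM(d) = 0 + 1 + 1 + 1 + 2 + 2 + 2 + 2 + 3 + 3 + 3 = 20.

20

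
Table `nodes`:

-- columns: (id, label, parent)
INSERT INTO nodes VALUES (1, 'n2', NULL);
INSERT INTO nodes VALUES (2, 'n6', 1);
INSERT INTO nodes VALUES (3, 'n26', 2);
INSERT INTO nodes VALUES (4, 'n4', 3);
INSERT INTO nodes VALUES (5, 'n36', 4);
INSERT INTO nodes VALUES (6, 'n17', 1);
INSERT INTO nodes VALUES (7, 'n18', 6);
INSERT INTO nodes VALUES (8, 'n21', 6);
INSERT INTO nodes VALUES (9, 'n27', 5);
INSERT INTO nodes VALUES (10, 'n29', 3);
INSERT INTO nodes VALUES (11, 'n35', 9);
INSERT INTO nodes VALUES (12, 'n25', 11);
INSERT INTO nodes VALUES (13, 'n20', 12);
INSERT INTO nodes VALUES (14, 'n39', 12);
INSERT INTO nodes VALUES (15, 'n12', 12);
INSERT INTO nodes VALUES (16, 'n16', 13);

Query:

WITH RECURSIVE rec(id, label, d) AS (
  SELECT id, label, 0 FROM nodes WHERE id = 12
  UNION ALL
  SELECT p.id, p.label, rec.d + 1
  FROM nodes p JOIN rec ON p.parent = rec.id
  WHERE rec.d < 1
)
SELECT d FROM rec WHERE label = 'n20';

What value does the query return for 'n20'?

1

Base: id=12 (n25) at d 0.
Iteration 1: rows with parent in {12} -> n20 (id 13, d 1), n39 (id 14, d 1), n12 (id 15, d 1).
Iteration 2: d < 1 fails for all current rows; recursion stops.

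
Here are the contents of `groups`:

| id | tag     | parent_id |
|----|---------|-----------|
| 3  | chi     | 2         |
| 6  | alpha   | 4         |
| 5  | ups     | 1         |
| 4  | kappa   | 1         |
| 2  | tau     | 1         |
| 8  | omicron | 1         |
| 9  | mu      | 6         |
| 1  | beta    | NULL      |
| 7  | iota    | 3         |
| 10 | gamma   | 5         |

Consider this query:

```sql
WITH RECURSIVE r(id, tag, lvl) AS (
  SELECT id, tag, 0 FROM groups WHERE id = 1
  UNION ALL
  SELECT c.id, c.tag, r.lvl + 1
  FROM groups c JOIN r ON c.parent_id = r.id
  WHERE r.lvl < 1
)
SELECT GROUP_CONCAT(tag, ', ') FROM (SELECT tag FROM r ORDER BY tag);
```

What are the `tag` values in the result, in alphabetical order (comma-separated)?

beta, kappa, omicron, tau, ups

Base: id=1 (beta) at lvl 0.
Iteration 1: rows with parent_id in {1} -> tau (id 2, lvl 1), kappa (id 4, lvl 1), ups (id 5, lvl 1), omicron (id 8, lvl 1).
Iteration 2: lvl < 1 fails for all current rows; recursion stops.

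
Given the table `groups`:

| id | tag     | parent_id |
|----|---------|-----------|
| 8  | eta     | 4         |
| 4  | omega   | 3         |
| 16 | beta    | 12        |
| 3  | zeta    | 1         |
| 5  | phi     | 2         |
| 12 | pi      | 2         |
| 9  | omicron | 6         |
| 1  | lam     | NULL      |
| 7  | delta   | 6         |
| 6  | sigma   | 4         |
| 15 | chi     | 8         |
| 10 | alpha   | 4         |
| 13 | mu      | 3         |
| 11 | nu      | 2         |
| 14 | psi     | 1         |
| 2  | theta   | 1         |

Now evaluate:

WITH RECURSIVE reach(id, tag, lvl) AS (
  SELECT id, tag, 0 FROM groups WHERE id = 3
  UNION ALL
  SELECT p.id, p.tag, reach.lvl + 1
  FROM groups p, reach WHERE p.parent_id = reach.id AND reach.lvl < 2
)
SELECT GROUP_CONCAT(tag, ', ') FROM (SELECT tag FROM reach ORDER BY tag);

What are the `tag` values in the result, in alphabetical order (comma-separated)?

alpha, eta, mu, omega, sigma, zeta

Base: id=3 (zeta) at lvl 0.
Iteration 1: rows with parent_id in {3} -> omega (id 4, lvl 1), mu (id 13, lvl 1).
Iteration 2: rows with parent_id in {4,13} -> sigma (id 6, lvl 2), eta (id 8, lvl 2), alpha (id 10, lvl 2).
Iteration 3: lvl < 2 fails for all current rows; recursion stops.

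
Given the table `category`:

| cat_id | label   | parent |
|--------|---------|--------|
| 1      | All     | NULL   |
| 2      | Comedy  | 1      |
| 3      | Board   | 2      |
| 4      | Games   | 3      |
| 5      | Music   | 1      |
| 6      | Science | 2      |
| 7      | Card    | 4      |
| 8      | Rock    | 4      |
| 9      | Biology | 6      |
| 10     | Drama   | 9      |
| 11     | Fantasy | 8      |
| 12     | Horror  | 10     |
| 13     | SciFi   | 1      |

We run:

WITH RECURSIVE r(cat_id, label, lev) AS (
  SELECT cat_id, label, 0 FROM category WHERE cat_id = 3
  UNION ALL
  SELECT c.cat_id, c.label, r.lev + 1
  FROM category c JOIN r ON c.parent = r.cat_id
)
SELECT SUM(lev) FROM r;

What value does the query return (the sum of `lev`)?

Base: cat_id=3 (Board) at lev 0.
Iteration 1: rows with parent in {3} -> Games (id 4, lev 1).
Iteration 2: rows with parent in {4} -> Card (id 7, lev 2), Rock (id 8, lev 2).
Iteration 3: rows with parent in {7,8} -> Fantasy (id 11, lev 3).
Iteration 4: no rows with parent in {11}; recursion stops.
SUM(lev) = 0 + 1 + 2 + 2 + 3 = 8.

8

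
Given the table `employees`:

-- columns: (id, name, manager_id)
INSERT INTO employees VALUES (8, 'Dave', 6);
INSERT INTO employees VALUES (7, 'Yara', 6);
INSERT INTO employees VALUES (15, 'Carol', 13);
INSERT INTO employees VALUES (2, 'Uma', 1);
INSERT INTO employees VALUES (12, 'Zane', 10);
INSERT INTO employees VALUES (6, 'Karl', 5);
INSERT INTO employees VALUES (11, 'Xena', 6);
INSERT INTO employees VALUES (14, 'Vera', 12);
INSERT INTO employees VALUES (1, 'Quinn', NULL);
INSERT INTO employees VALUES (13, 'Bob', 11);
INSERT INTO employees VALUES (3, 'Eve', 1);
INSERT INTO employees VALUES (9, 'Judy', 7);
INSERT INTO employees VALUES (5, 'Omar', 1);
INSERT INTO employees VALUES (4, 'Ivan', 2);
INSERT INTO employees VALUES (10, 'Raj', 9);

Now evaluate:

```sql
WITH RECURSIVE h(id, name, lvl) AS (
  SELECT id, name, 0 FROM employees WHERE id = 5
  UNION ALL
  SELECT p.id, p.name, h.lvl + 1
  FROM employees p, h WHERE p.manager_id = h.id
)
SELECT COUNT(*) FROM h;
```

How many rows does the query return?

11

Base: id=5 (Omar) at lvl 0.
Iteration 1: rows with manager_id in {5} -> Karl (id 6, lvl 1).
Iteration 2: rows with manager_id in {6} -> Yara (id 7, lvl 2), Dave (id 8, lvl 2), Xena (id 11, lvl 2).
Iteration 3: rows with manager_id in {7,8,11} -> Judy (id 9, lvl 3), Bob (id 13, lvl 3).
Iteration 4: rows with manager_id in {9,13} -> Raj (id 10, lvl 4), Carol (id 15, lvl 4).
Iteration 5: rows with manager_id in {10,15} -> Zane (id 12, lvl 5).
Iteration 6: rows with manager_id in {12} -> Vera (id 14, lvl 6).
Iteration 7: no rows with manager_id in {14}; recursion stops.
Total rows emitted: 11.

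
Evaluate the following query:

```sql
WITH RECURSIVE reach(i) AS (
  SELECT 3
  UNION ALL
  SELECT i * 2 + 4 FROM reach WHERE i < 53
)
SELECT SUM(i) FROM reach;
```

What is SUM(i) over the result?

197

Base: i=3.
Iteration 1: 3 < 53 holds -> i = 3 * 2 + 4 = 10.
Iteration 2: 10 < 53 holds -> i = 10 * 2 + 4 = 24.
Iteration 3: 24 < 53 holds -> i = 24 * 2 + 4 = 52.
Iteration 4: 52 < 53 holds -> i = 52 * 2 + 4 = 108.
Iteration 5: 108 < 53 fails; recursion stops.
SUM(i) = 3 + 10 + 24 + 52 + 108 = 197.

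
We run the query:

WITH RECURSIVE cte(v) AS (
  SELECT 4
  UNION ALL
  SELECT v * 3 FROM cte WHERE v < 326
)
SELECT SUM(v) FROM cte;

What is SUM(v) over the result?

1456

Base: v=4.
Iteration 1: 4 < 326 holds -> v = 4 * 3 = 12.
Iteration 2: 12 < 326 holds -> v = 12 * 3 = 36.
Iteration 3: 36 < 326 holds -> v = 36 * 3 = 108.
Iteration 4: 108 < 326 holds -> v = 108 * 3 = 324.
Iteration 5: 324 < 326 holds -> v = 324 * 3 = 972.
Iteration 6: 972 < 326 fails; recursion stops.
SUM(v) = 4 + 12 + 36 + 108 + 324 + 972 = 1456.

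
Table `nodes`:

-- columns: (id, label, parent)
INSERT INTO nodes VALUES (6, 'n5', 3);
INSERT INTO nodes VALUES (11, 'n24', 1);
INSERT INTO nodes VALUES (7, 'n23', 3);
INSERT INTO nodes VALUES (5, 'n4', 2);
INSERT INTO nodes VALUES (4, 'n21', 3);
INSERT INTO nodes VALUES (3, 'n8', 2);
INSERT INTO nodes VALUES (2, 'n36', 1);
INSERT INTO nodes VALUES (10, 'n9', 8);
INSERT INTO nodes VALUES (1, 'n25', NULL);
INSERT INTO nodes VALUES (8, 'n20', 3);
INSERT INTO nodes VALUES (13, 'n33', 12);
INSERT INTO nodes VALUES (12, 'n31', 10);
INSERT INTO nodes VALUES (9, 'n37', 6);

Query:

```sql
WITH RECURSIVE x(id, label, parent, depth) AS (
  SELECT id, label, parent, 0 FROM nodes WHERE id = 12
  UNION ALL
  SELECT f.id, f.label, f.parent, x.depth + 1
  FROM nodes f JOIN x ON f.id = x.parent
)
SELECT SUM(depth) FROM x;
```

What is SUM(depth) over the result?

15

Base: id=12 (n31), parent=10, depth 0.
Iteration 1: join on id=10 -> n9 (id 10, parent=8, depth 1).
Iteration 2: join on id=8 -> n20 (id 8, parent=3, depth 2).
Iteration 3: join on id=3 -> n8 (id 3, parent=2, depth 3).
Iteration 4: join on id=2 -> n36 (id 2, parent=1, depth 4).
Iteration 5: join on id=1 -> n25 (id 1, parent=NULL, depth 5).
Iteration 6: parent is NULL; no match; recursion stops.
SUM(depth) = 0 + 1 + 2 + 3 + 4 + 5 = 15.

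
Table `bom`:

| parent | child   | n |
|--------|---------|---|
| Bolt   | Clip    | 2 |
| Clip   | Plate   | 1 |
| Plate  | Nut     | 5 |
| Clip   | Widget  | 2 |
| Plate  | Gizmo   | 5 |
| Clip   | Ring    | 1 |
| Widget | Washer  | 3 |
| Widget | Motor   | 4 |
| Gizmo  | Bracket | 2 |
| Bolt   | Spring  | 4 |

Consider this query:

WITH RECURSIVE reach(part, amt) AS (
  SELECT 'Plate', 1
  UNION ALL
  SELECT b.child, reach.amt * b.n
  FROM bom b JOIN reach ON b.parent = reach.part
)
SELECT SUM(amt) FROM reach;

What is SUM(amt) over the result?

21

Base: (Plate, amt=1).
Iteration 1: components of {Plate} -> Gizmo = 1*5 = 5, Nut = 1*5 = 5.
Iteration 2: components of {Gizmo,Nut} -> Bracket = 5*2 = 10.
Iteration 3: no further components; recursion stops.
SUM(amt) = 1 + 5 + 5 + 10 = 21.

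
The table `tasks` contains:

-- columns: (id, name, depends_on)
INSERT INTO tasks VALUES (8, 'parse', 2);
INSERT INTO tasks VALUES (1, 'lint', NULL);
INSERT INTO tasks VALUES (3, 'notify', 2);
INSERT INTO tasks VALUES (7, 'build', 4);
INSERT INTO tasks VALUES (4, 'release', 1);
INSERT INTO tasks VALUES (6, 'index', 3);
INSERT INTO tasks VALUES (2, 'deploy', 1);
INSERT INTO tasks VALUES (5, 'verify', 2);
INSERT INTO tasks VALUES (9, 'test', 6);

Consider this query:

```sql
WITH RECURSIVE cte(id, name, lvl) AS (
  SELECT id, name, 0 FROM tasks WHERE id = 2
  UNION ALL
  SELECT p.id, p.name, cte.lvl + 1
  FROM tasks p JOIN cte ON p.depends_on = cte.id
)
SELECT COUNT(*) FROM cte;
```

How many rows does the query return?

Base: id=2 (deploy) at lvl 0.
Iteration 1: rows with depends_on in {2} -> notify (id 3, lvl 1), verify (id 5, lvl 1), parse (id 8, lvl 1).
Iteration 2: rows with depends_on in {3,5,8} -> index (id 6, lvl 2).
Iteration 3: rows with depends_on in {6} -> test (id 9, lvl 3).
Iteration 4: no rows with depends_on in {9}; recursion stops.
Total rows emitted: 6.

6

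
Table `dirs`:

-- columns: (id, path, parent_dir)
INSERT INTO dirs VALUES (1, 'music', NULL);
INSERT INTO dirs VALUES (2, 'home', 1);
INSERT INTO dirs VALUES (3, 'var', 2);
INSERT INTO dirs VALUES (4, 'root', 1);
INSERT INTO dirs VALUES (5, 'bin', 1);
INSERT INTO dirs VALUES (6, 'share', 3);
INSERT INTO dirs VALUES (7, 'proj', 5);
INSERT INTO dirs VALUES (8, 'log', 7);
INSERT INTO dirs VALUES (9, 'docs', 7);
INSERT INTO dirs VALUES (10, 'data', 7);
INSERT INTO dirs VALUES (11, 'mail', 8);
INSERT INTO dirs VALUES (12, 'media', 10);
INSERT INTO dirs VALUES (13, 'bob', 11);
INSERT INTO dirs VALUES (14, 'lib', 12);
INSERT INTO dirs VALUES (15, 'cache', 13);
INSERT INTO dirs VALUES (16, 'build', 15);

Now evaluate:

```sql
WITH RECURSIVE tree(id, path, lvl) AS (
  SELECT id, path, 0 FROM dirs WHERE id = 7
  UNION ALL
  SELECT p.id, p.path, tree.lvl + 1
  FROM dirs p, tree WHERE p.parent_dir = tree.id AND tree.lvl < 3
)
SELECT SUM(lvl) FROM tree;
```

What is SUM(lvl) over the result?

13

Base: id=7 (proj) at lvl 0.
Iteration 1: rows with parent_dir in {7} -> log (id 8, lvl 1), docs (id 9, lvl 1), data (id 10, lvl 1).
Iteration 2: rows with parent_dir in {8,9,10} -> mail (id 11, lvl 2), media (id 12, lvl 2).
Iteration 3: rows with parent_dir in {11,12} -> bob (id 13, lvl 3), lib (id 14, lvl 3).
Iteration 4: lvl < 3 fails for all current rows; recursion stops.
SUM(lvl) = 0 + 1 + 1 + 1 + 2 + 2 + 3 + 3 = 13.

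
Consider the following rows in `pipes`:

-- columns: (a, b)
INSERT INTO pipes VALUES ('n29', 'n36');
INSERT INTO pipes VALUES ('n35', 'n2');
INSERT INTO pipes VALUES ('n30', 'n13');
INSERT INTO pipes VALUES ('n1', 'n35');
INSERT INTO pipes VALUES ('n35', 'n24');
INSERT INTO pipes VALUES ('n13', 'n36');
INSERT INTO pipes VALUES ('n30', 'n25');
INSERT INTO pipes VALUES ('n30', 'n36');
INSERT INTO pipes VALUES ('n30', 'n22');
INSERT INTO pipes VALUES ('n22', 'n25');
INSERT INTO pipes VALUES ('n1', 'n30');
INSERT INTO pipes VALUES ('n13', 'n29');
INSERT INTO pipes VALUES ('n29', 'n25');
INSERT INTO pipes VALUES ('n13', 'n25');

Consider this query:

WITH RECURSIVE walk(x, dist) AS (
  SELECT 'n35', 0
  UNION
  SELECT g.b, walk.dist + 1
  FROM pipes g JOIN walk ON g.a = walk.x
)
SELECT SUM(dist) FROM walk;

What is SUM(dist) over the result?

2

Base: (n35, dist=0).
Iteration 1: edges from {n35} -> (n2, dist=1), (n24, dist=1).
Iteration 2: no outgoing edges from {n2,n24}; recursion stops.
SUM(dist) = 0 + 1 + 1 = 2.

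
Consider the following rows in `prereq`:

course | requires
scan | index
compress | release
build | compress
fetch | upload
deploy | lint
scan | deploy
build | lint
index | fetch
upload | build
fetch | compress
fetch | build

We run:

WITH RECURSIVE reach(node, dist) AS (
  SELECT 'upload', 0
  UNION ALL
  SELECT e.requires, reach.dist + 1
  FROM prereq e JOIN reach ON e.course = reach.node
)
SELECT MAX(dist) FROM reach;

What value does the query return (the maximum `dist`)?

Base: (upload, dist=0).
Iteration 1: edges from {upload} -> (build, dist=1).
Iteration 2: edges from {build} -> (compress, dist=2), (lint, dist=2).
Iteration 3: edges from {compress,lint} -> (release, dist=3).
Iteration 4: no outgoing edges from {release}; recursion stops.
dist values: 0, 1, 2, 2, 3; the maximum is 3.

3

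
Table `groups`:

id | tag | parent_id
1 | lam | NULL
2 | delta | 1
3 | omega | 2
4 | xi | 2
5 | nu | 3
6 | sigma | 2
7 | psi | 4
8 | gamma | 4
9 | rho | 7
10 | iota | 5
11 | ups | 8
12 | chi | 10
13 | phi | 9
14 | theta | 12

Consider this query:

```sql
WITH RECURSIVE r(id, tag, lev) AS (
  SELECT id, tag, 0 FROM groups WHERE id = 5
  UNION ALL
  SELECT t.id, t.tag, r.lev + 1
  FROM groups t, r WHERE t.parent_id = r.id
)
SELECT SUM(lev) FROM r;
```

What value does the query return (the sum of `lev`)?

6

Base: id=5 (nu) at lev 0.
Iteration 1: rows with parent_id in {5} -> iota (id 10, lev 1).
Iteration 2: rows with parent_id in {10} -> chi (id 12, lev 2).
Iteration 3: rows with parent_id in {12} -> theta (id 14, lev 3).
Iteration 4: no rows with parent_id in {14}; recursion stops.
SUM(lev) = 0 + 1 + 2 + 3 = 6.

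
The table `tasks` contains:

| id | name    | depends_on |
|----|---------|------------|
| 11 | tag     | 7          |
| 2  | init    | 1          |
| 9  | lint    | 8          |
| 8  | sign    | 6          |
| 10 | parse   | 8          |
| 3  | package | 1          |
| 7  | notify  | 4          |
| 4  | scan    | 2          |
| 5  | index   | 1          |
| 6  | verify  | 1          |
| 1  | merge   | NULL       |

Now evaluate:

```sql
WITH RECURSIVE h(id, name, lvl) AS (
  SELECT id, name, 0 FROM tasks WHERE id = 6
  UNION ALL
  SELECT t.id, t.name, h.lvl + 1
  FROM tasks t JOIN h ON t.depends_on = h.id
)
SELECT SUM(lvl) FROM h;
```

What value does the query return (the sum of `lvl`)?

5

Base: id=6 (verify) at lvl 0.
Iteration 1: rows with depends_on in {6} -> sign (id 8, lvl 1).
Iteration 2: rows with depends_on in {8} -> lint (id 9, lvl 2), parse (id 10, lvl 2).
Iteration 3: no rows with depends_on in {9,10}; recursion stops.
SUM(lvl) = 0 + 1 + 2 + 2 = 5.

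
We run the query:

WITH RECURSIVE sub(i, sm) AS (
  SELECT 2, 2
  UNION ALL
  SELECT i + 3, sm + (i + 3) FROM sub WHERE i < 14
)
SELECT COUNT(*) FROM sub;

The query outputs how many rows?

Base: i=2, sm=2.
Iteration 1: 2 < 14 holds -> i = 2 + 3 = 5, sm = 2 + 5 = 7.
Iteration 2: 5 < 14 holds -> i = 5 + 3 = 8, sm = 7 + 8 = 15.
Iteration 3: 8 < 14 holds -> i = 8 + 3 = 11, sm = 15 + 11 = 26.
Iteration 4: 11 < 14 holds -> i = 11 + 3 = 14, sm = 26 + 14 = 40.
Iteration 5: 14 < 14 fails; recursion stops.
Total rows emitted: 5.

5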